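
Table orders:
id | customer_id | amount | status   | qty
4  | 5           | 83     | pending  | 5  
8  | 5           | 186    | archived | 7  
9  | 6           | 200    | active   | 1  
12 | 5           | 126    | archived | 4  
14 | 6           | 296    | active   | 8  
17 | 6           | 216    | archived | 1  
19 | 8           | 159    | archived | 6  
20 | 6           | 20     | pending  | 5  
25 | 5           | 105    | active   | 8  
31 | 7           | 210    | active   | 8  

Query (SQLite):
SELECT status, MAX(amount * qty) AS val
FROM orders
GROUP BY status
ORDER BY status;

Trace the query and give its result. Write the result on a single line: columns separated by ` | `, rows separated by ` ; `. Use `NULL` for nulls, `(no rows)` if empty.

active | 2368 ; archived | 1302 ; pending | 415

For each row compute amount * qty.
Group by status; take MAX of the expression per group.
  active: ids {9, 14, 25, 31} → MAX(amount * qty)=2368
  archived: ids {8, 12, 17, 19} → MAX(amount * qty)=1302
  pending: ids {4, 20} → MAX(amount * qty)=415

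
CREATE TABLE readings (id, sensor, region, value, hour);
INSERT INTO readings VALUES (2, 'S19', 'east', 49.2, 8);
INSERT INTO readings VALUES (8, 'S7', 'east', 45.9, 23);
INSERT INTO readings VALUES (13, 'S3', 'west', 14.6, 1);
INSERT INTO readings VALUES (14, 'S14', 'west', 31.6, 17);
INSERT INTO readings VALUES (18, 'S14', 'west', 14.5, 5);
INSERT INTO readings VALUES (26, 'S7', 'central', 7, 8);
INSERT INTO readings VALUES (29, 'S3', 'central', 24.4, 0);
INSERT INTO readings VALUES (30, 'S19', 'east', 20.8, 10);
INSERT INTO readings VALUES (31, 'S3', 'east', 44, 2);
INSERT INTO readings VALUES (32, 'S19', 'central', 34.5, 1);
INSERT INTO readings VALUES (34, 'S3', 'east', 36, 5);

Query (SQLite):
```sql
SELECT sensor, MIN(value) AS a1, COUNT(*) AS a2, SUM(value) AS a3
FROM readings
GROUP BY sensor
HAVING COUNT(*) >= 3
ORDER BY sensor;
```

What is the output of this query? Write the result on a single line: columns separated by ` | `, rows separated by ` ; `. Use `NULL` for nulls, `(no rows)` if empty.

Group readings by sensor.
Per group compute: MIN(value), COUNT(*), SUM(value).
HAVING: drop groups with fewer than 3 rows.
  S14: ids {14, 18} → MIN(value)=14.5, COUNT(*)=2, SUM(value)=46.1
  S19: ids {2, 30, 32} → MIN(value)=20.8, COUNT(*)=3, SUM(value)=104.5
  S3: ids {13, 29, 31, 34} → MIN(value)=14.6, COUNT(*)=4, SUM(value)=119
  S7: ids {8, 26} → MIN(value)=7, COUNT(*)=2, SUM(value)=52.9

S19 | 20.8 | 3 | 104.5 ; S3 | 14.6 | 4 | 119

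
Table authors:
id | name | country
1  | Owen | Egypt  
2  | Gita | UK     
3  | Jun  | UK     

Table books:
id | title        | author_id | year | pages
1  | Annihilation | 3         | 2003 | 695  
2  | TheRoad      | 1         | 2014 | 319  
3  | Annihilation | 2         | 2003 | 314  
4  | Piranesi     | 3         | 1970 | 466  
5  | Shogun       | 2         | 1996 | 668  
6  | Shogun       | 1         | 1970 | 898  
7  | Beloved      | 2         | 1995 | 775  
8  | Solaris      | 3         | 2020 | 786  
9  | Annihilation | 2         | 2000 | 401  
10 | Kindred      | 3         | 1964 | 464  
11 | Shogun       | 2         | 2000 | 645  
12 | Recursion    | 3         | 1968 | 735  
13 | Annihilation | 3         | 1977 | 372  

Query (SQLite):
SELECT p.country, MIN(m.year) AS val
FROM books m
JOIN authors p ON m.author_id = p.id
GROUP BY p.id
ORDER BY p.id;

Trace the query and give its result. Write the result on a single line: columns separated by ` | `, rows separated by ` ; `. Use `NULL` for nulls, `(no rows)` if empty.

Egypt | 1970 ; UK | 1995 ; UK | 1964

Join each books row to its authors via author_id.
Group joined rows by authors.id; compute MIN(m.year) per group.
  1: ids {2, 6} → MIN(m.year)=1970
  2: ids {3, 5, 7, 9, 11} → MIN(m.year)=1995
  3: ids {1, 4, 8, 10, 12, 13} → MIN(m.year)=1964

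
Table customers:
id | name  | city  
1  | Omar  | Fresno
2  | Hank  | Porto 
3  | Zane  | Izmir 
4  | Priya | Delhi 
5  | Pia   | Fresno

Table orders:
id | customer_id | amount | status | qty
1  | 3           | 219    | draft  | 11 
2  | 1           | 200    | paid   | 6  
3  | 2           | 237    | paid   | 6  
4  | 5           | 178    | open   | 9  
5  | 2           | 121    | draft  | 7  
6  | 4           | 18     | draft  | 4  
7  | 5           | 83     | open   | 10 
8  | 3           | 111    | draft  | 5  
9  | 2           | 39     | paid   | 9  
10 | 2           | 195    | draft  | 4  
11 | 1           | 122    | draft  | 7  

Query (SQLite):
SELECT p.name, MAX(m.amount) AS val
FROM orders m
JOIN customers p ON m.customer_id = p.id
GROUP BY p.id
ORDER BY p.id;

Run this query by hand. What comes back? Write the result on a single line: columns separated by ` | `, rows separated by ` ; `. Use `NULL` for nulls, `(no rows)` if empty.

Omar | 200 ; Hank | 237 ; Zane | 219 ; Priya | 18 ; Pia | 178

Join each orders row to its customers via customer_id.
Group joined rows by customers.id; compute MAX(m.amount) per group.
  1: ids {2, 11} → MAX(m.amount)=200
  2: ids {3, 5, 9, 10} → MAX(m.amount)=237
  3: ids {1, 8} → MAX(m.amount)=219
  4: ids {6} → MAX(m.amount)=18
  5: ids {4, 7} → MAX(m.amount)=178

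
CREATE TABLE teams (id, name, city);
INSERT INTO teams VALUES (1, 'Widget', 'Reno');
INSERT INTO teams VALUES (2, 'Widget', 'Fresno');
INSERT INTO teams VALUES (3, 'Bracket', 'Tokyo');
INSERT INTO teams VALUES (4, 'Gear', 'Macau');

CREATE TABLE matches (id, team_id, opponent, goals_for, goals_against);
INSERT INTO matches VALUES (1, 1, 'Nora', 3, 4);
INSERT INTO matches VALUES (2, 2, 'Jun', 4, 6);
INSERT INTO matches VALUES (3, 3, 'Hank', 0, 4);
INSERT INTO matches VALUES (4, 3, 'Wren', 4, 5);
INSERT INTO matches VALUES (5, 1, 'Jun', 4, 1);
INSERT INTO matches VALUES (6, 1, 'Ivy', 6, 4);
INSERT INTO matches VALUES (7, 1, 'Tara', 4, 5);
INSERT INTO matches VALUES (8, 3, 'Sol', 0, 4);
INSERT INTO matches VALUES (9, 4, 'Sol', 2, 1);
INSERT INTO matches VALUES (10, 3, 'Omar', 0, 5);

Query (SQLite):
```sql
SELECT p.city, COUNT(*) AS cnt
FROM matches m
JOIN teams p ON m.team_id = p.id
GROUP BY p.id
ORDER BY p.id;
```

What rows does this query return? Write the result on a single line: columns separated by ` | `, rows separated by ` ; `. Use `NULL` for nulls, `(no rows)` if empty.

Reno | 4 ; Fresno | 1 ; Tokyo | 4 ; Macau | 1

Join each matches row to its teams via team_id.
Group joined rows by teams.id; compute COUNT(*) per group.
  1: ids {1, 5, 6, 7} → COUNT(*)=4
  2: ids {2} → COUNT(*)=1
  3: ids {3, 4, 8, 10} → COUNT(*)=4
  4: ids {9} → COUNT(*)=1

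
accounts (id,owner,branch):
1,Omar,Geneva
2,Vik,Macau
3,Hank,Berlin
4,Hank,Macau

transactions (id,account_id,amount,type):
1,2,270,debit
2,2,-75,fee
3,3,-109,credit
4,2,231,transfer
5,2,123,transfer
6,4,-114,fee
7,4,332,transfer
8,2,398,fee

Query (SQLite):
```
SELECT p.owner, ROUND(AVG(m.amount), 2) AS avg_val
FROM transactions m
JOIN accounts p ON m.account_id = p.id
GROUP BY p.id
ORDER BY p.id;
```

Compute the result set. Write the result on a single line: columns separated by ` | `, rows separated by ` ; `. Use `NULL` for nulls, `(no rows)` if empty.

Join each transactions row to its accounts via account_id.
Group joined rows by accounts.id; compute ROUND(AVG(m.amount), 2) per group.
  2: ids {1, 2, 4, 5, 8} → ROUND(AVG(m.amount), 2)=189.4
  3: ids {3} → ROUND(AVG(m.amount), 2)=-109
  4: ids {6, 7} → ROUND(AVG(m.amount), 2)=109

Vik | 189.4 ; Hank | -109 ; Hank | 109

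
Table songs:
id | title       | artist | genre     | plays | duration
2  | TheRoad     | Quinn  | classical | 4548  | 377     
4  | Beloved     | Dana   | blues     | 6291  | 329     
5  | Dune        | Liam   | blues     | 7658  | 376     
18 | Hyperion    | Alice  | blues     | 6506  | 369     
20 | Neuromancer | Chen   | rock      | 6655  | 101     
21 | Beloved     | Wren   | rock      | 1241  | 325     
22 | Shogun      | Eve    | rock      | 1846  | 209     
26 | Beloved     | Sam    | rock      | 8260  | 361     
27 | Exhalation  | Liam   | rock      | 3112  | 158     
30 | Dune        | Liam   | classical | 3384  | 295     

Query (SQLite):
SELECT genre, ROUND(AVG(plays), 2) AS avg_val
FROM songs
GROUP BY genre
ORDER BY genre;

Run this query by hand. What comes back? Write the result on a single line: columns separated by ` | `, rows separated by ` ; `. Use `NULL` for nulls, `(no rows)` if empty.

blues | 6818.33 ; classical | 3966 ; rock | 4222.8

Partition songs by genre; compute ROUND(AVG(plays), 2) within each group.
  blues: ids {4, 5, 18} → ROUND(AVG(plays), 2)=6818.33
  classical: ids {2, 30} → ROUND(AVG(plays), 2)=3966
  rock: ids {20, 21, 22, 26, 27} → ROUND(AVG(plays), 2)=4222.8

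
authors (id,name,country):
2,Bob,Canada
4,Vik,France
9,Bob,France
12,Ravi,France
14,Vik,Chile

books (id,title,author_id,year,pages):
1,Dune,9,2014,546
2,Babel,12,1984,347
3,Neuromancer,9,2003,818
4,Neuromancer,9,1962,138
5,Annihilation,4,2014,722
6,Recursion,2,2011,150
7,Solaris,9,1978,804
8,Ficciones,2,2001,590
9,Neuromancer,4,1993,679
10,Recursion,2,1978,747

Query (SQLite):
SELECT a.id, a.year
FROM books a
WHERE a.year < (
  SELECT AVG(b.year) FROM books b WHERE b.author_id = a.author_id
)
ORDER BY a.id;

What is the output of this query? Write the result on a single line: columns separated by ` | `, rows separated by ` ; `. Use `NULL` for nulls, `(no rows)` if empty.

For each books row a, compute AVG(year) over rows sharing a.author_id.
Keep row a if a.year < that per-group AVG.
  author_id=2: AVG(year) = 1996.666667
  author_id=4: AVG(year) = 2003.5
  author_id=9: AVG(year) = 1989.25
  author_id=12: AVG(year) = 1984.0

4 | 1962 ; 7 | 1978 ; 9 | 1993 ; 10 | 1978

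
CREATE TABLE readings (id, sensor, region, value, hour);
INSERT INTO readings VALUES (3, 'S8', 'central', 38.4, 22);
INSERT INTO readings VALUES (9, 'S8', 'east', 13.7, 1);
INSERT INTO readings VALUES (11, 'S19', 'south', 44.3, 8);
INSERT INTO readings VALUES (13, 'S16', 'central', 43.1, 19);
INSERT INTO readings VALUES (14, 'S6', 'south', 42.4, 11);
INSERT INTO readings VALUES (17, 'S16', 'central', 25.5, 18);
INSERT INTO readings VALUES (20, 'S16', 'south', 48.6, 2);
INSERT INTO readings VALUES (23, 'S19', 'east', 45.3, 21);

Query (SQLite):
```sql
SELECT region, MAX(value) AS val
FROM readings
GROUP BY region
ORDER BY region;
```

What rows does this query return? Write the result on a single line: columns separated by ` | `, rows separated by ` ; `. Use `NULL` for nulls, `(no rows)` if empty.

Partition readings by region; compute MAX(value) within each group.
  central: ids {3, 13, 17} → MAX(value)=43.1
  east: ids {9, 23} → MAX(value)=45.3
  south: ids {11, 14, 20} → MAX(value)=48.6

central | 43.1 ; east | 45.3 ; south | 48.6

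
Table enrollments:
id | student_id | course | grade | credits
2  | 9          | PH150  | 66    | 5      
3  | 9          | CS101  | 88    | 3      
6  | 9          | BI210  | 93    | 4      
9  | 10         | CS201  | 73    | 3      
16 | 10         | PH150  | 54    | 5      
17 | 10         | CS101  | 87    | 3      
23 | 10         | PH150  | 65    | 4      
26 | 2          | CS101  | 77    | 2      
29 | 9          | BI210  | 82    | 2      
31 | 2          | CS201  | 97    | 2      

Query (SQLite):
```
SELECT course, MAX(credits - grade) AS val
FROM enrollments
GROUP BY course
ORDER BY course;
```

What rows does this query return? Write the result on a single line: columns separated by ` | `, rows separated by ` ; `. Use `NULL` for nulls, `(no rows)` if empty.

BI210 | -80 ; CS101 | -75 ; CS201 | -70 ; PH150 | -49

For each row compute credits - grade.
Group by course; take MAX of the expression per group.
  BI210: ids {6, 29} → MAX(credits - grade)=-80
  CS101: ids {3, 17, 26} → MAX(credits - grade)=-75
  CS201: ids {9, 31} → MAX(credits - grade)=-70
  PH150: ids {2, 16, 23} → MAX(credits - grade)=-49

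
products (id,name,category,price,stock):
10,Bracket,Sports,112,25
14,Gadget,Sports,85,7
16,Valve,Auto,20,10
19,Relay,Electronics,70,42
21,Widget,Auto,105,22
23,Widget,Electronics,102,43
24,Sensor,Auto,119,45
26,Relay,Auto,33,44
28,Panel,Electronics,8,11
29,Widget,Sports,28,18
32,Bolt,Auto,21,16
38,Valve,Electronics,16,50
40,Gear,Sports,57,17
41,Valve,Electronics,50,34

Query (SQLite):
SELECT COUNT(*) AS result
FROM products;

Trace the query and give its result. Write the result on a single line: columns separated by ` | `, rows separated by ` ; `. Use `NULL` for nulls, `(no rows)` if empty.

14

All price values: [112, 85, 20, 70, 105, 102, 119, 33, 8, 28, 21, 16, 57, 50].
COUNT(*) counts rows → 14.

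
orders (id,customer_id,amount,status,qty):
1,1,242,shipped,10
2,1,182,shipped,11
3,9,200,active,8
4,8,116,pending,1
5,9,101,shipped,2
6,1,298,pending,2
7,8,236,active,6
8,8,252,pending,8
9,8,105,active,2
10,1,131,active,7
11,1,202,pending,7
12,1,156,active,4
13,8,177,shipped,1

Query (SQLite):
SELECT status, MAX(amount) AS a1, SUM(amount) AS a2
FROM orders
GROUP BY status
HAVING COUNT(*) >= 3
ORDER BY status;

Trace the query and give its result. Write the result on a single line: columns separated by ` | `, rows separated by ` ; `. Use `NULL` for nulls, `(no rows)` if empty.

active | 236 | 828 ; pending | 298 | 868 ; shipped | 242 | 702

Group orders by status.
Per group compute: MAX(amount), SUM(amount).
HAVING: drop groups with fewer than 3 rows.
  active: ids {3, 7, 9, 10, 12} → MAX(amount)=236, SUM(amount)=828
  pending: ids {4, 6, 8, 11} → MAX(amount)=298, SUM(amount)=868
  shipped: ids {1, 2, 5, 13} → MAX(amount)=242, SUM(amount)=702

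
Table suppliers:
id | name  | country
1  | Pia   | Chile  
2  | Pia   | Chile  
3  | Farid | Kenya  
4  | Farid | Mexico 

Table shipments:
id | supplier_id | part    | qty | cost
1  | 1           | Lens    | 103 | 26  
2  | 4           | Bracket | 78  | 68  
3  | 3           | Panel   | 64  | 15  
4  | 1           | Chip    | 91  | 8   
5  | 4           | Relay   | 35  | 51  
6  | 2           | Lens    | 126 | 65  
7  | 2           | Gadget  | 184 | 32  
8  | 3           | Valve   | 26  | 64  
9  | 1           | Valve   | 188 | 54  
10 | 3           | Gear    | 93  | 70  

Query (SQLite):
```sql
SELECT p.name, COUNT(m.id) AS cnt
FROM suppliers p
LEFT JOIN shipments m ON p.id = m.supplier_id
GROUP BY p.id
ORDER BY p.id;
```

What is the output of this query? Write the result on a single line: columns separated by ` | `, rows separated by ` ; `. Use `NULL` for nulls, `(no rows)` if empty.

LEFT JOIN keeps every suppliers row; unmatched ones get NULL for shipments columns.
Group by suppliers.id and compute COUNT(m.id). COUNT(col) of an all-NULL group is 0.
  1: ids {1, 4, 9} → COUNT(m.id)=3
  2: ids {6, 7} → COUNT(m.id)=2
  3: ids {3, 8, 10} → COUNT(m.id)=3
  4: ids {2, 5} → COUNT(m.id)=2

Pia | 3 ; Pia | 2 ; Farid | 3 ; Farid | 2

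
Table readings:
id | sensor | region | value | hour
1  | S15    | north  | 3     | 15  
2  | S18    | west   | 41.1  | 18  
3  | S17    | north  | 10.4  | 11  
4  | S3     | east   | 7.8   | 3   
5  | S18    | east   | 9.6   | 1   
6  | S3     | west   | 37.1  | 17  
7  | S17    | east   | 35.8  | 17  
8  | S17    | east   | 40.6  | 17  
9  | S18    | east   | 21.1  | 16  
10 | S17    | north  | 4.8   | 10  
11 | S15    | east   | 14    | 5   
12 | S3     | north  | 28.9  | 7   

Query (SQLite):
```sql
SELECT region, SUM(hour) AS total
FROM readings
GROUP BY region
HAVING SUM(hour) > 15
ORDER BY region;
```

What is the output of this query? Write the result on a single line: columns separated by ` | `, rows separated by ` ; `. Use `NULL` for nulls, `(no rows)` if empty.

Partition readings by region; compute SUM(hour) within each group.
HAVING: keep groups where SUM(hour) > 15.
  east: ids {4, 5, 7, 8, 9, 11} → SUM(hour)=59
  north: ids {1, 3, 10, 12} → SUM(hour)=43
  west: ids {2, 6} → SUM(hour)=35

east | 59 ; north | 43 ; west | 35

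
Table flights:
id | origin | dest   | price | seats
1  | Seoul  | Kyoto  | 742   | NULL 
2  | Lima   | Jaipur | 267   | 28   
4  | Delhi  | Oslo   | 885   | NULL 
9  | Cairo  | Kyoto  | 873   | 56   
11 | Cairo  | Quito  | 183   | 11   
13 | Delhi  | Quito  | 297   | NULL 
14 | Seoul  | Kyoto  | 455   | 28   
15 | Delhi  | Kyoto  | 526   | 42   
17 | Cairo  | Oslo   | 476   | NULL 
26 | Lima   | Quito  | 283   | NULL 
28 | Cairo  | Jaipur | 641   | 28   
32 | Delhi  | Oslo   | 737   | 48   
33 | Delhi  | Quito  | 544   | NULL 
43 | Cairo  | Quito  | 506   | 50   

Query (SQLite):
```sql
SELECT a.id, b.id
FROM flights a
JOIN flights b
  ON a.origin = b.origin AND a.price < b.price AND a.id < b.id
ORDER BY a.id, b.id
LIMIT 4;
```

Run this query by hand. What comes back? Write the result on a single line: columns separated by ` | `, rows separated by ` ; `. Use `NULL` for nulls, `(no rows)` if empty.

Pairs (a,b) with same origin, a.price < b.price, a.id < b.id.
origin groups: Cairo:{9,11,17,28,43} Delhi:{4,13,15,32,33} Lima:{2,26} Seoul:{1,14}
Ordered by (a.id, b.id); first 4.

2 | 26 ; 11 | 17 ; 11 | 28 ; 11 | 43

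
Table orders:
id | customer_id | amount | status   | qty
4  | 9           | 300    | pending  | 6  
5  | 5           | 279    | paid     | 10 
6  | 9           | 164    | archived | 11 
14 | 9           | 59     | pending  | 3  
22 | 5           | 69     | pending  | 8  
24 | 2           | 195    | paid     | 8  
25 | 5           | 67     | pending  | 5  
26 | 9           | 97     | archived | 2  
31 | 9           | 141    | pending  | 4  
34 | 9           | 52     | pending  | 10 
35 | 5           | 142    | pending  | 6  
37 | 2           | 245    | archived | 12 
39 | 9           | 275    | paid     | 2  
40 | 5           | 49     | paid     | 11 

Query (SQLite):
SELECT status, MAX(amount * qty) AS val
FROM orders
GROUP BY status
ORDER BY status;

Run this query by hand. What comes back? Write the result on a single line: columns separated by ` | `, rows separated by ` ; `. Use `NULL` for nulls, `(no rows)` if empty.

For each row compute amount * qty.
Group by status; take MAX of the expression per group.
  archived: ids {6, 26, 37} → MAX(amount * qty)=2940
  paid: ids {5, 24, 39, 40} → MAX(amount * qty)=2790
  pending: ids {4, 14, 22, 25, 31, 34, 35} → MAX(amount * qty)=1800

archived | 2940 ; paid | 2790 ; pending | 1800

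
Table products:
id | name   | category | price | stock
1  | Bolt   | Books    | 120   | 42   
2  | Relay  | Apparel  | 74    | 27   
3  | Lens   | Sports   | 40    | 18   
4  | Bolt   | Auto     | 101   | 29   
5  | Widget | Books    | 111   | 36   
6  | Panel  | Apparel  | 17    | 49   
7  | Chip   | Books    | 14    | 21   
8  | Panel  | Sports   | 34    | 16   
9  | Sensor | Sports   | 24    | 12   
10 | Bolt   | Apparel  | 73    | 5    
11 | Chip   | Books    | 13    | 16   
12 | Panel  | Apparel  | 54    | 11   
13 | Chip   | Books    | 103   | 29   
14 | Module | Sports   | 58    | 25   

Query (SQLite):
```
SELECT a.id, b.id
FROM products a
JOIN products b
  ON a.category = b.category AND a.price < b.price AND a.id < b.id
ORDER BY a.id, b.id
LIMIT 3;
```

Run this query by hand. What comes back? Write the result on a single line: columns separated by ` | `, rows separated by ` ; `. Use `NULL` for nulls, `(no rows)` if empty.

3 | 14 ; 6 | 10 ; 6 | 12

Pairs (a,b) with same category, a.price < b.price, a.id < b.id.
category groups: Apparel:{2,6,10,12} Auto:{4} Books:{1,5,7,11,13} Sports:{3,8,9,14}
Ordered by (a.id, b.id); first 3.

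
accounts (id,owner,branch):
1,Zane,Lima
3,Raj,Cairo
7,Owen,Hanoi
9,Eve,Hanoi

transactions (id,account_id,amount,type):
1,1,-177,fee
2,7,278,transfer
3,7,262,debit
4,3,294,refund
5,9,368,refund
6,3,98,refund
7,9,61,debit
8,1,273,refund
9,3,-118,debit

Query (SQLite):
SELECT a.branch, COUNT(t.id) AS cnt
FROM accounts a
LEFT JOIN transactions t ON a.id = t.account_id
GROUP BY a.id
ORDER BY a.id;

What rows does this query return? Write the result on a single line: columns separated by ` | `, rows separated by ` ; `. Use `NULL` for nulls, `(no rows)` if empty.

Lima | 2 ; Cairo | 3 ; Hanoi | 2 ; Hanoi | 2

LEFT JOIN keeps every accounts row; unmatched ones get NULL for transactions columns.
Group by accounts.id and compute COUNT(t.id). COUNT(col) of an all-NULL group is 0.
  1: ids {1, 8} → COUNT(t.id)=2
  3: ids {4, 6, 9} → COUNT(t.id)=3
  7: ids {2, 3} → COUNT(t.id)=2
  9: ids {5, 7} → COUNT(t.id)=2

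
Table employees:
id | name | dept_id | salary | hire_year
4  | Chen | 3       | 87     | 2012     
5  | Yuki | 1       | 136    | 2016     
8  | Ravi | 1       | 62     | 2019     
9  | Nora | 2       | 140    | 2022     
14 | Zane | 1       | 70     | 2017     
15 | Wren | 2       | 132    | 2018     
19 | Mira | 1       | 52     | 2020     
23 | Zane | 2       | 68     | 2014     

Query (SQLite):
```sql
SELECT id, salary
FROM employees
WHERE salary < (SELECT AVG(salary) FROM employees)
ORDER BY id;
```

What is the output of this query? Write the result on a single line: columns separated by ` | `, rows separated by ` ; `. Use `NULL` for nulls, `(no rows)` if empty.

Scalar subquery: AVG(salary) over all employees rows = 93.375.
Keep rows where salary < that value.

4 | 87 ; 8 | 62 ; 14 | 70 ; 19 | 52 ; 23 | 68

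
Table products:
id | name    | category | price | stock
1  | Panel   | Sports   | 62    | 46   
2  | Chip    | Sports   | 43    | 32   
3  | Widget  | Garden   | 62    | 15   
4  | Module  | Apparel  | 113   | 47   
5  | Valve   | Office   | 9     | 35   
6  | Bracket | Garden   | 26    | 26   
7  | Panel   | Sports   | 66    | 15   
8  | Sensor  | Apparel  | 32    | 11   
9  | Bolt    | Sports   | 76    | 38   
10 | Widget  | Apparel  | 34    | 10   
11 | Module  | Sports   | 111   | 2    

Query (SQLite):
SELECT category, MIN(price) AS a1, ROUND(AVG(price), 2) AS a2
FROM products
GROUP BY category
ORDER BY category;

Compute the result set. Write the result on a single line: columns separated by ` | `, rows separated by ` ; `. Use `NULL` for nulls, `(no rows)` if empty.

Group products by category.
Per group compute: MIN(price), ROUND(AVG(price), 2).
  Apparel: ids {4, 8, 10} → MIN(price)=32, ROUND(AVG(price), 2)=59.67
  Garden: ids {3, 6} → MIN(price)=26, ROUND(AVG(price), 2)=44
  Office: ids {5} → MIN(price)=9, ROUND(AVG(price), 2)=9
  Sports: ids {1, 2, 7, 9, 11} → MIN(price)=43, ROUND(AVG(price), 2)=71.6

Apparel | 32 | 59.67 ; Garden | 26 | 44 ; Office | 9 | 9 ; Sports | 43 | 71.6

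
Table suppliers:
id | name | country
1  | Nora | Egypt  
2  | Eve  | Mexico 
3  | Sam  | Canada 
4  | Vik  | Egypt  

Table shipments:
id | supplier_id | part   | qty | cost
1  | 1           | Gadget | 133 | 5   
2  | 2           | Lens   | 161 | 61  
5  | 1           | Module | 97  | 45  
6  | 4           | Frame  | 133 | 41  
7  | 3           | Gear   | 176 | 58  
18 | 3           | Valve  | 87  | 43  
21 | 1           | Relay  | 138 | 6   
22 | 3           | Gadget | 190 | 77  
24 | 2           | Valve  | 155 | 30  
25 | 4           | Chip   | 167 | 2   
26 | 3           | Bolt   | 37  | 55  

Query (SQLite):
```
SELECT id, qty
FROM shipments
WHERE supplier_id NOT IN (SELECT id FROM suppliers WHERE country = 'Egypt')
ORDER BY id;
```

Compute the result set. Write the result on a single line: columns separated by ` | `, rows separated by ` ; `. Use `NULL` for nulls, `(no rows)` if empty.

Inner query: suppliers.id where country = 'Egypt'.
Outer: keep shipments rows whose supplier_id is not in that set.
Inner query → {1, 4}

2 | 161 ; 7 | 176 ; 18 | 87 ; 22 | 190 ; 24 | 155 ; 26 | 37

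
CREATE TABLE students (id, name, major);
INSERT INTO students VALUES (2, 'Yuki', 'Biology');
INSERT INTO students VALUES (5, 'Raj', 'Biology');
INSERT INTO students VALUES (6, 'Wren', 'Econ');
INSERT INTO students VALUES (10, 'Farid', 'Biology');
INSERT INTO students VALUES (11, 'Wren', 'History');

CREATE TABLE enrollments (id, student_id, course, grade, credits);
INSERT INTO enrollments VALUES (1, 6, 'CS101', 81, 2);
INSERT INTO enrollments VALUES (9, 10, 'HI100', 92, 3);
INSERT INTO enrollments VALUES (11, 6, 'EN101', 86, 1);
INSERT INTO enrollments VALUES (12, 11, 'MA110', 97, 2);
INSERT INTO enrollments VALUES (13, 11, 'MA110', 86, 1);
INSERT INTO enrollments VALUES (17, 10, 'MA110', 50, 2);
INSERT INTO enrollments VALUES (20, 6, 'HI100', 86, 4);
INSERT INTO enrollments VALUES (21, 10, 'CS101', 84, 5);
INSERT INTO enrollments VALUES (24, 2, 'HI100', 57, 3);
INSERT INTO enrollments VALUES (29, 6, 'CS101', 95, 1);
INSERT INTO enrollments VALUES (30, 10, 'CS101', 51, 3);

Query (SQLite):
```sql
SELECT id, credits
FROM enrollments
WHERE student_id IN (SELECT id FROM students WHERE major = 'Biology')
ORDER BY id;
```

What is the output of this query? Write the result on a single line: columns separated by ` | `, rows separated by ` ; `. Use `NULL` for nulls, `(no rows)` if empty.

Inner query: students.id where major = 'Biology'.
Outer: keep enrollments rows whose student_id is in that set.
Inner query → {2, 5, 10}

9 | 3 ; 17 | 2 ; 21 | 5 ; 24 | 3 ; 30 | 3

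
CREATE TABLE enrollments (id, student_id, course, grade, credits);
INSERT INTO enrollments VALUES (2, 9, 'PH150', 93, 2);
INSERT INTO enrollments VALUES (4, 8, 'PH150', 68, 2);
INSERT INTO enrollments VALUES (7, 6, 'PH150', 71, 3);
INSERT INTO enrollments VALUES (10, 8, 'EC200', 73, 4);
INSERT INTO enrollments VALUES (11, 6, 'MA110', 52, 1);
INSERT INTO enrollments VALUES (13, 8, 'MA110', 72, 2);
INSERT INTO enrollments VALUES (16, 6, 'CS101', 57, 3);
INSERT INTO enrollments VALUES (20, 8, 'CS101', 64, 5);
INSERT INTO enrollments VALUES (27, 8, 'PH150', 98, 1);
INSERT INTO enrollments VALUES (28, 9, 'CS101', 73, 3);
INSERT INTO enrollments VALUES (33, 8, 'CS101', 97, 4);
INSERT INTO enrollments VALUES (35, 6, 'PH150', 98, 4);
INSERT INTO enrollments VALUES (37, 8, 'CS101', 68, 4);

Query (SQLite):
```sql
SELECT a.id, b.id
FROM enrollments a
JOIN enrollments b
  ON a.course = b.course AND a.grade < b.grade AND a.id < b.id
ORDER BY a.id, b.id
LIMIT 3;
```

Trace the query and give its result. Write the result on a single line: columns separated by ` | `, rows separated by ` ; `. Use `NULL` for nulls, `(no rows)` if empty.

2 | 27 ; 2 | 35 ; 4 | 7

Pairs (a,b) with same course, a.grade < b.grade, a.id < b.id.
course groups: CS101:{16,20,28,33,37} EC200:{10} MA110:{11,13} PH150:{2,4,7,27,35}
Ordered by (a.id, b.id); first 3.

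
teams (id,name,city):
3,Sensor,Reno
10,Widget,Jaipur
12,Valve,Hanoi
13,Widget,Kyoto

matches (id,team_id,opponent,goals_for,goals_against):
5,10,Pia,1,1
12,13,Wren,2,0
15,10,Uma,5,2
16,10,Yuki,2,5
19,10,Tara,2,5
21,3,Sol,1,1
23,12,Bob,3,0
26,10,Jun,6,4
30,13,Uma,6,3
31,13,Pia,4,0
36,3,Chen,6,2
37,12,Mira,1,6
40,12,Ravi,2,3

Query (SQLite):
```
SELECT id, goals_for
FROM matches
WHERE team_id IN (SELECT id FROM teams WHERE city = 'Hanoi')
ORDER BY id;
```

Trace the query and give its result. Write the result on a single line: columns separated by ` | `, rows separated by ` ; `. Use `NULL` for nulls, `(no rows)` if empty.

23 | 3 ; 37 | 1 ; 40 | 2

Inner query: teams.id where city = 'Hanoi'.
Outer: keep matches rows whose team_id is in that set.
Inner query → {12}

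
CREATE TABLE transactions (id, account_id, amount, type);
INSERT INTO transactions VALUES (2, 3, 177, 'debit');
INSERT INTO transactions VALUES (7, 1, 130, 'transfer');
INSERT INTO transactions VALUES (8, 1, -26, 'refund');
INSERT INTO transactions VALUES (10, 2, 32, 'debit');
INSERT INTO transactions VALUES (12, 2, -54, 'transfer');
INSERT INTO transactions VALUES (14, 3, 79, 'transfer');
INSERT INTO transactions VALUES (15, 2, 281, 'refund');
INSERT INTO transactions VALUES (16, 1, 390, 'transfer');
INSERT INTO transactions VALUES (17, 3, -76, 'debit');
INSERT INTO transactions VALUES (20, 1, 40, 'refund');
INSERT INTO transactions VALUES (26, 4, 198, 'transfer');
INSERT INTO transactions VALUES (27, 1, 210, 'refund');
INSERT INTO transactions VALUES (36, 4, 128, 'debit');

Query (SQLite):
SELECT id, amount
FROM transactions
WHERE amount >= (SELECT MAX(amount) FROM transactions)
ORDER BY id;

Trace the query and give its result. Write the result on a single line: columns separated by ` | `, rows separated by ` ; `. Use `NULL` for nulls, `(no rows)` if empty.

16 | 390

Scalar subquery: MAX(amount) over all transactions rows = 390.
Keep rows where amount >= that value.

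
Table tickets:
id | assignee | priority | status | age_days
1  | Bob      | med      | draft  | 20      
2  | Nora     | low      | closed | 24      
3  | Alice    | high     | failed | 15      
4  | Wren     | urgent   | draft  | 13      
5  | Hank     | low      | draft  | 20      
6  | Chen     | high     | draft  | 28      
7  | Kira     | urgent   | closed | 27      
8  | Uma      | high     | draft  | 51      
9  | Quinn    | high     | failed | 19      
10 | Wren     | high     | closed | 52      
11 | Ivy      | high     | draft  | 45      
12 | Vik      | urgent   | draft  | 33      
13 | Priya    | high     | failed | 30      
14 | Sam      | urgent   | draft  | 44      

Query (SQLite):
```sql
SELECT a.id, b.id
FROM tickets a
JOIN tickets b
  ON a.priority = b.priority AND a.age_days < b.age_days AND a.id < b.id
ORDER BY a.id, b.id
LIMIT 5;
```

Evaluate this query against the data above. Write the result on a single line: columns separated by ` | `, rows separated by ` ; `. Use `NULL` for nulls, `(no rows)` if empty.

Pairs (a,b) with same priority, a.age_days < b.age_days, a.id < b.id.
priority groups: high:{3,6,8,9,10,11,13} low:{2,5} med:{1} urgent:{4,7,12,14}
Ordered by (a.id, b.id); first 5.

3 | 6 ; 3 | 8 ; 3 | 9 ; 3 | 10 ; 3 | 11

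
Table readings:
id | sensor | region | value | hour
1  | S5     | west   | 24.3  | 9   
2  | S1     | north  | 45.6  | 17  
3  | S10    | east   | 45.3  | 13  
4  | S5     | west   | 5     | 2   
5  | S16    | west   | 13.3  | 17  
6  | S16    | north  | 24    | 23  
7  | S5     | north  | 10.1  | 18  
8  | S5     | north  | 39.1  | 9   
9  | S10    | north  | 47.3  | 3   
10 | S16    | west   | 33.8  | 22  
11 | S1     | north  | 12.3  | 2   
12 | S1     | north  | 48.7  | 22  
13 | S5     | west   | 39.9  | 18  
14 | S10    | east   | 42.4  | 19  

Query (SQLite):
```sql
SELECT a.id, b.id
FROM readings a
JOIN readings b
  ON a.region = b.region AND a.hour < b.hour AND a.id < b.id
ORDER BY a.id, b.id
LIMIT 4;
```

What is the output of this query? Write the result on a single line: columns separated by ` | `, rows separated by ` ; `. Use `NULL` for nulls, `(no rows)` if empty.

1 | 5 ; 1 | 10 ; 1 | 13 ; 2 | 6

Pairs (a,b) with same region, a.hour < b.hour, a.id < b.id.
region groups: east:{3,14} north:{2,6,7,8,9,11,12} west:{1,4,5,10,13}
Ordered by (a.id, b.id); first 4.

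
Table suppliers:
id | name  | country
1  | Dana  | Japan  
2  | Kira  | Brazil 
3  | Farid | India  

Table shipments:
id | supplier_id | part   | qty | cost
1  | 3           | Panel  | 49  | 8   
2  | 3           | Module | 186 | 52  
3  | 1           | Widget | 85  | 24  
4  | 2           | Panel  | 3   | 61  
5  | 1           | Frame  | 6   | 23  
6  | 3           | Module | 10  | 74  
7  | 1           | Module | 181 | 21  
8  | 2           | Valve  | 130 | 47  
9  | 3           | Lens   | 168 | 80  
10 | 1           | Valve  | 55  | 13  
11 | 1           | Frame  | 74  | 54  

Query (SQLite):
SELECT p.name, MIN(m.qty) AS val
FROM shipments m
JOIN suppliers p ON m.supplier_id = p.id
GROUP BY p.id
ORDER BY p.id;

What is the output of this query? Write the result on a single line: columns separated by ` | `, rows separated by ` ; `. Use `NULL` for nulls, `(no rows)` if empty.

Join each shipments row to its suppliers via supplier_id.
Group joined rows by suppliers.id; compute MIN(m.qty) per group.
  1: ids {3, 5, 7, 10, 11} → MIN(m.qty)=6
  2: ids {4, 8} → MIN(m.qty)=3
  3: ids {1, 2, 6, 9} → MIN(m.qty)=10

Dana | 6 ; Kira | 3 ; Farid | 10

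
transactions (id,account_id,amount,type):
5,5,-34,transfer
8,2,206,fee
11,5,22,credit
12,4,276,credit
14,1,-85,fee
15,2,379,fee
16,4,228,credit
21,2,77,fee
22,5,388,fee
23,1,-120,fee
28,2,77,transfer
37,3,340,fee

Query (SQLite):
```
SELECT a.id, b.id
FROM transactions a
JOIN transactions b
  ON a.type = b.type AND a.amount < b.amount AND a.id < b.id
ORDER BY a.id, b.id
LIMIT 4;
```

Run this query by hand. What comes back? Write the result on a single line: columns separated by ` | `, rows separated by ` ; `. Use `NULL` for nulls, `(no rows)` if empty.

5 | 28 ; 8 | 15 ; 8 | 22 ; 8 | 37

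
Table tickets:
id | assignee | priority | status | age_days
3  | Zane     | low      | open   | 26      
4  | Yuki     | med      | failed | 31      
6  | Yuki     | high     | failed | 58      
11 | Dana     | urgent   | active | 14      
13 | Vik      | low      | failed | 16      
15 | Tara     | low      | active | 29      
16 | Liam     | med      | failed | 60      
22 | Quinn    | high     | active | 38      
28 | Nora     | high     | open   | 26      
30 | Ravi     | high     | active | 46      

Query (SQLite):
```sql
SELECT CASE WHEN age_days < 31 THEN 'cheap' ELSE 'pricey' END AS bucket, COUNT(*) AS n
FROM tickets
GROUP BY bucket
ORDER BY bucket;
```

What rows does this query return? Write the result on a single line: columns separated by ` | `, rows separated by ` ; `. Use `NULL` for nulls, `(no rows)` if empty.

cheap | 5 ; pricey | 5

Bucket rows by age_days < 31 → 'cheap' else 'pricey'; count each bucket.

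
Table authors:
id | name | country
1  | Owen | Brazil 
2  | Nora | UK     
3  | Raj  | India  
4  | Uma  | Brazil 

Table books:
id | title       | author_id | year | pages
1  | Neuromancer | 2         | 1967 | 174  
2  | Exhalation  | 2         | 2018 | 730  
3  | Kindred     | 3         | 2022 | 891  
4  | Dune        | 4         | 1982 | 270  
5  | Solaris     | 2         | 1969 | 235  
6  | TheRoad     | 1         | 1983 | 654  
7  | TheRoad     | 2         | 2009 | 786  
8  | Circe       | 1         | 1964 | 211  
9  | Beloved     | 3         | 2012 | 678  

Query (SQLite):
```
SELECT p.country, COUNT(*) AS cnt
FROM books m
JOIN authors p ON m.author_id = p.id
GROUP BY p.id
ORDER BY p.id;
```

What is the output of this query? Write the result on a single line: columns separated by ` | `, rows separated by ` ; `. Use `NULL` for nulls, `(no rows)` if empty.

Join each books row to its authors via author_id.
Group joined rows by authors.id; compute COUNT(*) per group.
  1: ids {6, 8} → COUNT(*)=2
  2: ids {1, 2, 5, 7} → COUNT(*)=4
  3: ids {3, 9} → COUNT(*)=2
  4: ids {4} → COUNT(*)=1

Brazil | 2 ; UK | 4 ; India | 2 ; Brazil | 1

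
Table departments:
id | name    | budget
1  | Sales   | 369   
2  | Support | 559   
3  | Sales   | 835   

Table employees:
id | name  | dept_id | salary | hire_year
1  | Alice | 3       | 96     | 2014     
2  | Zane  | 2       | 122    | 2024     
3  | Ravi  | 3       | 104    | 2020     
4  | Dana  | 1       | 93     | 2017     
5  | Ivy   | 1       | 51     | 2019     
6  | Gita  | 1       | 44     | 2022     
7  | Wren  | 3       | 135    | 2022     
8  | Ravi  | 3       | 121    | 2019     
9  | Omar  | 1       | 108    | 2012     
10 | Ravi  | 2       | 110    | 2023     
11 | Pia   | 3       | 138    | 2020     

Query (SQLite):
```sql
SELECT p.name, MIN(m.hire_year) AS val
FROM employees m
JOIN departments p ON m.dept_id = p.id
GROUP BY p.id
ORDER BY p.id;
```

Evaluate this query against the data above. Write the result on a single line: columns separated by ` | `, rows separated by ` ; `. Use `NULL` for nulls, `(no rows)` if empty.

Join each employees row to its departments via dept_id.
Group joined rows by departments.id; compute MIN(m.hire_year) per group.
  1: ids {4, 5, 6, 9} → MIN(m.hire_year)=2012
  2: ids {2, 10} → MIN(m.hire_year)=2023
  3: ids {1, 3, 7, 8, 11} → MIN(m.hire_year)=2014

Sales | 2012 ; Support | 2023 ; Sales | 2014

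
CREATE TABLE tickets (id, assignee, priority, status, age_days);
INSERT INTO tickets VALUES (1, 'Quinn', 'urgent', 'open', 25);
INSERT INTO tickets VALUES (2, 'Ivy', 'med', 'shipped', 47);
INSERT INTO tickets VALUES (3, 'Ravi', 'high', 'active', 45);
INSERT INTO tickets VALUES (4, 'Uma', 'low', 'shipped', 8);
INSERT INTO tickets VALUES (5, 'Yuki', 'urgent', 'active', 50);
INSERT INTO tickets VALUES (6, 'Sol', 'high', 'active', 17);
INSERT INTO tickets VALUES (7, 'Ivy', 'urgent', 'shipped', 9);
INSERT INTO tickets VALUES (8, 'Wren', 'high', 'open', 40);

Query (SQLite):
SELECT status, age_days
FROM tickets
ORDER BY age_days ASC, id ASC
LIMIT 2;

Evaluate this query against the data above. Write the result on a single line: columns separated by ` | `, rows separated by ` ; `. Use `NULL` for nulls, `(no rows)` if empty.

shipped | 8 ; shipped | 9

Sort by age_days asc, tiebreak id asc: (8, id=4), (9, id=7), (17, id=6), (25, id=1), (40, id=8) …. Take first 2.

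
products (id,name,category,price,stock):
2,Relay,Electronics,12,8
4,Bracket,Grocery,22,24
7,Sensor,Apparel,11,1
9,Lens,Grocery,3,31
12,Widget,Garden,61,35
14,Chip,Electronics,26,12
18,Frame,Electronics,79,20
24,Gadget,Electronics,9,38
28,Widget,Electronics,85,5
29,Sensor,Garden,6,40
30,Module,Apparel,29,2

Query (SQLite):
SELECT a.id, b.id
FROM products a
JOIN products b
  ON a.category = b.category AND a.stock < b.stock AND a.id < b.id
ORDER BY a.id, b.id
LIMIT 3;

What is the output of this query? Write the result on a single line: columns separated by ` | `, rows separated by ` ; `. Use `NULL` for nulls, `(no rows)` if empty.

Pairs (a,b) with same category, a.stock < b.stock, a.id < b.id.
category groups: Apparel:{7,30} Electronics:{2,14,18,24,28} Garden:{12,29} Grocery:{4,9}
Ordered by (a.id, b.id); first 3.

2 | 14 ; 2 | 18 ; 2 | 24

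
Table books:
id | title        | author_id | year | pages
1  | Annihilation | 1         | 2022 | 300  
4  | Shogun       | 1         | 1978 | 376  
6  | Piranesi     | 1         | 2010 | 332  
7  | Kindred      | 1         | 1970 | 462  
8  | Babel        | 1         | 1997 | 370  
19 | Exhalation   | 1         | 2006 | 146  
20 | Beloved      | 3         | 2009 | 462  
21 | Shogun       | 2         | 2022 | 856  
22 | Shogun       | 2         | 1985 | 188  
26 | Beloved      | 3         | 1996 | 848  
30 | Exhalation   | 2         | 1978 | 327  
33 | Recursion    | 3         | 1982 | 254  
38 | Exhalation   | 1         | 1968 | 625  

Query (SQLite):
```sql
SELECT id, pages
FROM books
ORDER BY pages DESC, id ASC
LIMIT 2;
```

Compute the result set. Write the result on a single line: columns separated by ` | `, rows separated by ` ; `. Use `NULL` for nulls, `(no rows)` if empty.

21 | 856 ; 26 | 848

Sort by pages desc, tiebreak id asc: (856, id=21), (848, id=26), (625, id=38), (462, id=7), (462, id=20) …. Take first 2.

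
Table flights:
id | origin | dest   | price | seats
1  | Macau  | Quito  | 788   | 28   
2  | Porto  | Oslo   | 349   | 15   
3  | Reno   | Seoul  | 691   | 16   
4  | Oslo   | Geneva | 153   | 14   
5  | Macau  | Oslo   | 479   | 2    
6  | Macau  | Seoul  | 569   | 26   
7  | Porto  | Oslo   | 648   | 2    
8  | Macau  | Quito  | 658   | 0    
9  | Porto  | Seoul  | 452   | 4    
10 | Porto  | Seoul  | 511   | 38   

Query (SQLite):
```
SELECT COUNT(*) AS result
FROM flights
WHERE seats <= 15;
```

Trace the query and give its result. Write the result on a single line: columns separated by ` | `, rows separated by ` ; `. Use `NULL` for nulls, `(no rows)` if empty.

Rows where seats <= 15 → price values: [349, 153, 479, 648, 658, 452].
COUNT(*) counts rows → 6.

6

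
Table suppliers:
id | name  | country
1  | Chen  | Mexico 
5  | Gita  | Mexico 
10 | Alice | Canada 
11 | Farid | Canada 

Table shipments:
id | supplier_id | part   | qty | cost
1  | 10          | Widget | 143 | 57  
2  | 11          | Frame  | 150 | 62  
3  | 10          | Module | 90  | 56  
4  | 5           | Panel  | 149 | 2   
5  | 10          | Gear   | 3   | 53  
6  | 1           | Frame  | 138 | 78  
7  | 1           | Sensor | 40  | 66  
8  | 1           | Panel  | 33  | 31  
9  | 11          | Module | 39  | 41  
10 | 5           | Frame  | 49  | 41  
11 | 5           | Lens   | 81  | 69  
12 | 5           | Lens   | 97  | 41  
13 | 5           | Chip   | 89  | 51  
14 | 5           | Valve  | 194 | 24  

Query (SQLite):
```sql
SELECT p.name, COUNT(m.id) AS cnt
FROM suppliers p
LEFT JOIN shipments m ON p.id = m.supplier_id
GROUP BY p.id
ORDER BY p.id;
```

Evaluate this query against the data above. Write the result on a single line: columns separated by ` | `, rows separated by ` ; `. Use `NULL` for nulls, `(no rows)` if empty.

Chen | 3 ; Gita | 6 ; Alice | 3 ; Farid | 2

LEFT JOIN keeps every suppliers row; unmatched ones get NULL for shipments columns.
Group by suppliers.id and compute COUNT(m.id). COUNT(col) of an all-NULL group is 0.
  1: ids {6, 7, 8} → COUNT(m.id)=3
  5: ids {4, 10, 11, 12, 13, 14} → COUNT(m.id)=6
  10: ids {1, 3, 5} → COUNT(m.id)=3
  11: ids {2, 9} → COUNT(m.id)=2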